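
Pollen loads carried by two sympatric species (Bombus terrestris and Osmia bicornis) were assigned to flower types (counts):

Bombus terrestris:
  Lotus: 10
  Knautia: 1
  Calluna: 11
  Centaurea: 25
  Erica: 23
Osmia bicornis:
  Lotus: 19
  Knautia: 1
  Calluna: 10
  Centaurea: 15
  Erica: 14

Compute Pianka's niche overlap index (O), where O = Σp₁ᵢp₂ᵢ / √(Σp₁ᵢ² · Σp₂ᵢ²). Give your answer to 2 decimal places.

Proportions for Bombus terrestris (n=70): 10/70=0.1429, 1/70=0.0143, 11/70=0.1571, 25/70=0.3571, 23/70=0.3286
Proportions for Osmia bicornis (n=59): 19/59=0.3220, 1/59=0.0169, 10/59=0.1695, 15/59=0.2542, 14/59=0.2373
Σ p₁ᵢp₂ᵢ = 0.046014 + 0.000242 + 0.026628 + 0.090775 + 0.077977 = 0.241636
Σp_1ᵢ² = 0.1429² + 0.0143² + 0.1571² + 0.3571² + 0.3286² = 0.020420 + 0.000204 + 0.024680 + 0.127520 + 0.107978 = 0.280802
Σp_2ᵢ² = 0.3220² + 0.0169² + 0.1695² + 0.2542² + 0.2373² = 0.103684 + 0.000286 + 0.028730 + 0.064618 + 0.056311 = 0.253629
O = 0.241636 / √(0.280802 × 0.253629) = 0.241636 / 0.2668699 = 0.9054

0.91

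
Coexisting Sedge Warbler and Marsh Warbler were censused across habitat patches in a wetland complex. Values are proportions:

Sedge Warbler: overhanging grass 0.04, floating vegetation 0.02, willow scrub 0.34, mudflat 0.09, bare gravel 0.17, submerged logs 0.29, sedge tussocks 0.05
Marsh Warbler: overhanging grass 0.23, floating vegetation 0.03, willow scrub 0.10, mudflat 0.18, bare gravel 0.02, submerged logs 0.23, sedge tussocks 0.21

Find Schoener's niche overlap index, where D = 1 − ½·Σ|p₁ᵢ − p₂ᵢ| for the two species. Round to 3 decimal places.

Σ|p₁ᵢ − p₂ᵢ| = 0.19 + 0.01 + 0.24 + 0.09 + 0.15 + 0.06 + 0.16 = 0.90
D = 1 − ½ × 0.90 = 1 − 0.450 = 0.55000

0.550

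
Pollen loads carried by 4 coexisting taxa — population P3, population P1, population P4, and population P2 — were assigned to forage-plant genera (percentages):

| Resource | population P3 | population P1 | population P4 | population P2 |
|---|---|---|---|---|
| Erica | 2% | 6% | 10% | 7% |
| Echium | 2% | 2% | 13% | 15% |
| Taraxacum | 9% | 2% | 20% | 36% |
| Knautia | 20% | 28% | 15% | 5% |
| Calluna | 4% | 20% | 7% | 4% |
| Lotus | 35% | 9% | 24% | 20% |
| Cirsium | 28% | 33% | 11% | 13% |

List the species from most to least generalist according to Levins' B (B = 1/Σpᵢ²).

Convert percentages to proportions (divide by 100).
Σp_P3ᵢ² = 0.02² + 0.02² + 0.09² + 0.20² + 0.04² + 0.35² + 0.28² = 0.0004 + 0.0004 + 0.0081 + 0.0400 + 0.0016 + 0.1225 + 0.0784 = 0.2514
B_P3 = 1 / 0.2514 = 3.9777
Σp_P1ᵢ² = 0.06² + 0.02² + 0.02² + 0.28² + 0.20² + 0.09² + 0.33² = 0.0036 + 0.0004 + 0.0004 + 0.0784 + 0.0400 + 0.0081 + 0.1089 = 0.2398
B_P1 = 1 / 0.2398 = 4.1701
Σp_P4ᵢ² = 0.10² + 0.13² + 0.20² + 0.15² + 0.07² + 0.24² + 0.11² = 0.0100 + 0.0169 + 0.0400 + 0.0225 + 0.0049 + 0.0576 + 0.0121 = 0.1640
B_P4 = 1 / 0.1640 = 6.0976
Σp_P2ᵢ² = 0.07² + 0.15² + 0.36² + 0.05² + 0.04² + 0.20² + 0.13² = 0.0049 + 0.0225 + 0.1296 + 0.0025 + 0.0016 + 0.0400 + 0.0169 = 0.2180
B_P2 = 1 / 0.2180 = 4.5872
Ranking by B (broadest → narrowest): population P4 (6.10) > population P2 (4.59) > population P1 (4.17) > population P3 (3.98)

population P4 > population P2 > population P1 > population P3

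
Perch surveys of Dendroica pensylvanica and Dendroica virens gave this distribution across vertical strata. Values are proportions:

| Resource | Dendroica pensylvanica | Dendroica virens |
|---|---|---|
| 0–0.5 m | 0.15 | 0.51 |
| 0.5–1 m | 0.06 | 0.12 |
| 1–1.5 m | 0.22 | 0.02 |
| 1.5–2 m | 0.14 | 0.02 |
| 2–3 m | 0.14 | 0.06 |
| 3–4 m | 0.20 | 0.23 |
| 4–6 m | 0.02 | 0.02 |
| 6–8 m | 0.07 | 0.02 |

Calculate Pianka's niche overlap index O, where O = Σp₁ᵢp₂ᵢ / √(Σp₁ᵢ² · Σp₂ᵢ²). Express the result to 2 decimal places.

0.64

Σ p₁ᵢp₂ᵢ = 0.0765 + 0.0072 + 0.0044 + 0.0028 + 0.0084 + 0.0460 + 0.0004 + 0.0014 = 0.1471
Σp_1ᵢ² = 0.15² + 0.06² + 0.22² + 0.14² + 0.14² + 0.20² + 0.02² + 0.07² = 0.0225 + 0.0036 + 0.0484 + 0.0196 + 0.0196 + 0.0400 + 0.0004 + 0.0049 = 0.1590
Σp_2ᵢ² = 0.51² + 0.12² + 0.02² + 0.02² + 0.06² + 0.23² + 0.02² + 0.02² = 0.2601 + 0.0144 + 0.0004 + 0.0004 + 0.0036 + 0.0529 + 0.0004 + 0.0004 = 0.3326
O = 0.1471 / √(0.1590 × 0.3326) = 0.1471 / 0.22996 = 0.6397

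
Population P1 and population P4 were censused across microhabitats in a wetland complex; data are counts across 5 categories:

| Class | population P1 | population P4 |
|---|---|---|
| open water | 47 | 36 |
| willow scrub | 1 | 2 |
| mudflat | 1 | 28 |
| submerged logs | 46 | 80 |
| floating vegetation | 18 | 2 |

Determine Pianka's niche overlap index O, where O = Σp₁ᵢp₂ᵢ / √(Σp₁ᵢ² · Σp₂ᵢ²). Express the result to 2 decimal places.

Proportions for population P1 (n=113): 47/113=0.4159, 1/113=0.0088, 1/113=0.0088, 46/113=0.4071, 18/113=0.1593
Proportions for population P4 (n=148): 36/148=0.2432, 2/148=0.0135, 28/148=0.1892, 80/148=0.5405, 2/148=0.0135
Σ p₁ᵢp₂ᵢ = 0.101147 + 0.000119 + 0.001665 + 0.220038 + 0.002151 = 0.325120
Σp_1ᵢ² = 0.4159² + 0.0088² + 0.0088² + 0.4071² + 0.1593² = 0.172973 + 0.000077 + 0.000077 + 0.165730 + 0.025376 = 0.364233
Σp_2ᵢ² = 0.2432² + 0.0135² + 0.1892² + 0.5405² + 0.0135² = 0.059146 + 0.000182 + 0.035797 + 0.292140 + 0.000182 = 0.387447
O = 0.325120 / √(0.364233 × 0.387447) = 0.325120 / 0.3756607 = 0.8655

0.87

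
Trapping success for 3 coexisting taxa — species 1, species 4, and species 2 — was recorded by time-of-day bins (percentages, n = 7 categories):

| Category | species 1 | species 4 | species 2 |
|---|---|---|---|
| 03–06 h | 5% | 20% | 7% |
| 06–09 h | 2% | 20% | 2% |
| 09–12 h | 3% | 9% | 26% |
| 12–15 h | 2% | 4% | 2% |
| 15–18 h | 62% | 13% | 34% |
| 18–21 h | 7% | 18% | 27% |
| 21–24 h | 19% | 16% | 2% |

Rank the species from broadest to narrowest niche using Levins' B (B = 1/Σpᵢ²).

species 4 > species 2 > species 1

Convert percentages to proportions (divide by 100).
Σp_1ᵢ² = 0.05² + 0.02² + 0.03² + 0.02² + 0.62² + 0.07² + 0.19² = 0.0025 + 0.0004 + 0.0009 + 0.0004 + 0.3844 + 0.0049 + 0.0361 = 0.4296
B_1 = 1 / 0.4296 = 2.3277
Σp_4ᵢ² = 0.20² + 0.20² + 0.09² + 0.04² + 0.13² + 0.18² + 0.16² = 0.0400 + 0.0400 + 0.0081 + 0.0016 + 0.0169 + 0.0324 + 0.0256 = 0.1646
B_4 = 1 / 0.1646 = 6.0753
Σp_2ᵢ² = 0.07² + 0.02² + 0.26² + 0.02² + 0.34² + 0.27² + 0.02² = 0.0049 + 0.0004 + 0.0676 + 0.0004 + 0.1156 + 0.0729 + 0.0004 = 0.2622
B_2 = 1 / 0.2622 = 3.8139
Ranking by B (broadest → narrowest): species 4 (6.08) > species 2 (3.81) > species 1 (2.33)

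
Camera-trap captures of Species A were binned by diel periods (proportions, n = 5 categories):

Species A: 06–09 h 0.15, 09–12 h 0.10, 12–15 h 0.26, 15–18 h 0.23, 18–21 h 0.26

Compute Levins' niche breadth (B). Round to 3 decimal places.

4.533

Σpᵢ² = 0.15² + 0.10² + 0.26² + 0.23² + 0.26² = 0.0225 + 0.0100 + 0.0676 + 0.0529 + 0.0676 = 0.2206
B = 1 / 0.2206 = 4.53309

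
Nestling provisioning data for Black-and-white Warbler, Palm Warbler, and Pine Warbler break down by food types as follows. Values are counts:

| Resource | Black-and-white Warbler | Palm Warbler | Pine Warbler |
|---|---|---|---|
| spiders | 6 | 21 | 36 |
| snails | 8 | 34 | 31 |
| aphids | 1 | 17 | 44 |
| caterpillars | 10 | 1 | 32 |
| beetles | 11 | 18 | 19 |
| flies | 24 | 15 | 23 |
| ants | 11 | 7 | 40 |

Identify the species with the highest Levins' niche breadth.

Pine Warbler

Proportions for Black-and-white Warbler (n=71): 6/71=0.0845, 8/71=0.1127, 1/71=0.0141, 10/71=0.1408, 11/71=0.1549, 24/71=0.3380, 11/71=0.1549
Proportions for Palm Warbler (n=113): 21/113=0.1858, 34/113=0.3009, 17/113=0.1504, 1/113=0.0088, 18/113=0.1593, 15/113=0.1327, 7/113=0.0619
Proportions for Pine Warbler (n=225): 36/225=0.1600, 31/225=0.1378, 44/225=0.1956, 32/225=0.1422, 19/225=0.0844, 23/225=0.1022, 40/225=0.1778
Σp_Blacᵢ² = 0.0845² + 0.1127² + 0.0141² + 0.1408² + 0.1549² + 0.3380² + 0.1549² = 0.007140 + 0.012701 + 0.000199 + 0.019825 + 0.023994 + 0.114244 + 0.023994 = 0.202097
B_Blac = 1 / 0.202097 = 4.9481
Σp_Palmᵢ² = 0.1858² + 0.3009² + 0.1504² + 0.0088² + 0.1593² + 0.1327² + 0.0619² = 0.034522 + 0.090541 + 0.022620 + 0.000077 + 0.025376 + 0.017609 + 0.003832 = 0.194577
B_Palm = 1 / 0.194577 = 5.1394
Σp_Pineᵢ² = 0.1600² + 0.1378² + 0.1956² + 0.1422² + 0.0844² + 0.1022² + 0.1778² = 0.025600 + 0.018989 + 0.038259 + 0.020221 + 0.007123 + 0.010445 + 0.031613 = 0.152250
B_Pine = 1 / 0.152250 = 6.5681
Highest B → broadest niche (most generalist): Pine Warbler (B = 6.57).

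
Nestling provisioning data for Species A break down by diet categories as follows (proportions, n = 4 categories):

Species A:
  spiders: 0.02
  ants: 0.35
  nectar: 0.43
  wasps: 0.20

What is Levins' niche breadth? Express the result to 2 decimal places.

Σpᵢ² = 0.02² + 0.35² + 0.43² + 0.20² = 0.0004 + 0.1225 + 0.1849 + 0.0400 = 0.3478
B = 1 / 0.3478 = 2.8752

2.88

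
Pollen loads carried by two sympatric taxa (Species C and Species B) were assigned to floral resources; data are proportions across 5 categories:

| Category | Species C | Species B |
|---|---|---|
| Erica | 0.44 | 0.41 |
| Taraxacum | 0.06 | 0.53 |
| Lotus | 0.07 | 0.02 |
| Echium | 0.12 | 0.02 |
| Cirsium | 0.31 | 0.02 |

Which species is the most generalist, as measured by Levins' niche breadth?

Σp_Cᵢ² = 0.44² + 0.06² + 0.07² + 0.12² + 0.31² = 0.1936 + 0.0036 + 0.0049 + 0.0144 + 0.0961 = 0.3126
B_C = 1 / 0.3126 = 3.1990
Σp_Bᵢ² = 0.41² + 0.53² + 0.02² + 0.02² + 0.02² = 0.1681 + 0.2809 + 0.0004 + 0.0004 + 0.0004 = 0.4502
B_B = 1 / 0.4502 = 2.2212
Highest B → broadest niche (most generalist): Species C (B = 3.20).

Species C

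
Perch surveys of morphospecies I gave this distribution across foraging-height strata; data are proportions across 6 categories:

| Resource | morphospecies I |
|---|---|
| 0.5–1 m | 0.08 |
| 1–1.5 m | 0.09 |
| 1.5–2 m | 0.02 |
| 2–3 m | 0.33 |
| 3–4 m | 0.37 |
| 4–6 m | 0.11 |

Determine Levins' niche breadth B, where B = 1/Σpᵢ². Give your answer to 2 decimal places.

3.67

Σpᵢ² = 0.08² + 0.09² + 0.02² + 0.33² + 0.37² + 0.11² = 0.0064 + 0.0081 + 0.0004 + 0.1089 + 0.1369 + 0.0121 = 0.2728
B = 1 / 0.2728 = 3.6657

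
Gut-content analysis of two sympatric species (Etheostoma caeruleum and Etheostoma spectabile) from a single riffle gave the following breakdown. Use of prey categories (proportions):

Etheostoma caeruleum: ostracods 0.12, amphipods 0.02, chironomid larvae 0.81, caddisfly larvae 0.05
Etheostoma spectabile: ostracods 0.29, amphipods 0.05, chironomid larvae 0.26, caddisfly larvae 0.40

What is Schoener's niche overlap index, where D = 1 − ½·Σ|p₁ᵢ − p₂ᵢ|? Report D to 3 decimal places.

0.450

Σ|p₁ᵢ − p₂ᵢ| = 0.17 + 0.03 + 0.55 + 0.35 = 1.10
D = 1 − ½ × 1.10 = 1 − 0.550 = 0.45000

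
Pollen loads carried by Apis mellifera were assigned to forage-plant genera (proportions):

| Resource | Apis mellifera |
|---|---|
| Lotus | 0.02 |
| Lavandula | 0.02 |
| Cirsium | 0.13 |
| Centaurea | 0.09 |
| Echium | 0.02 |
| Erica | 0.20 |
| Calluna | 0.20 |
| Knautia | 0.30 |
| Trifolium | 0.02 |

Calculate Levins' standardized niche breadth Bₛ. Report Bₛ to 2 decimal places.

Σpᵢ² = 0.02² + 0.02² + 0.13² + 0.09² + 0.02² + 0.20² + 0.20² + 0.30² + 0.02² = 0.0004 + 0.0004 + 0.0169 + 0.0081 + 0.0004 + 0.0400 + 0.0400 + 0.0900 + 0.0004 = 0.1966
B = 1 / 0.1966 = 5.0865
Bₛ = (B − 1)/(n − 1) = (5.0865 − 1)/(9 − 1) = 4.0865/8 = 0.5108

0.51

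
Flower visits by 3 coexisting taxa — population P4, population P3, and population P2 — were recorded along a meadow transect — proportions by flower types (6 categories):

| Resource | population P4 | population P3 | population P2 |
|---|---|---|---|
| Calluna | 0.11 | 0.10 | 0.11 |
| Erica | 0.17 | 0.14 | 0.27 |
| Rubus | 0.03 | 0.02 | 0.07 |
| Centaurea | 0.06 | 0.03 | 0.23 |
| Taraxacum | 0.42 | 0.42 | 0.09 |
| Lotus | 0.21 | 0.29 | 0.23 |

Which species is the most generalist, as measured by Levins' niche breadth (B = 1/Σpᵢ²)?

Σp_P4ᵢ² = 0.11² + 0.17² + 0.03² + 0.06² + 0.42² + 0.21² = 0.0121 + 0.0289 + 0.0009 + 0.0036 + 0.1764 + 0.0441 = 0.2660
B_P4 = 1 / 0.2660 = 3.7594
Σp_P3ᵢ² = 0.10² + 0.14² + 0.02² + 0.03² + 0.42² + 0.29² = 0.0100 + 0.0196 + 0.0004 + 0.0009 + 0.1764 + 0.0841 = 0.2914
B_P3 = 1 / 0.2914 = 3.4317
Σp_P2ᵢ² = 0.11² + 0.27² + 0.07² + 0.23² + 0.09² + 0.23² = 0.0121 + 0.0729 + 0.0049 + 0.0529 + 0.0081 + 0.0529 = 0.2038
B_P2 = 1 / 0.2038 = 4.9068
Highest B → broadest niche (most generalist): population P2 (B = 4.91).

population P2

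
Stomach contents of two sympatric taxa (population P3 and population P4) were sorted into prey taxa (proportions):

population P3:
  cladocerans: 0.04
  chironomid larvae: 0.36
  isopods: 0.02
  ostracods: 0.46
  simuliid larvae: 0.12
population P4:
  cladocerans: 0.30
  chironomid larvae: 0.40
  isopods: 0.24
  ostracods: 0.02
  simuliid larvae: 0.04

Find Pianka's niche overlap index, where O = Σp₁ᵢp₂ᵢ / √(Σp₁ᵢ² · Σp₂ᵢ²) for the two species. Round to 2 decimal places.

Σ p₁ᵢp₂ᵢ = 0.0120 + 0.1440 + 0.0048 + 0.0092 + 0.0048 = 0.1748
Σp_1ᵢ² = 0.04² + 0.36² + 0.02² + 0.46² + 0.12² = 0.0016 + 0.1296 + 0.0004 + 0.2116 + 0.0144 = 0.3576
Σp_2ᵢ² = 0.30² + 0.40² + 0.24² + 0.02² + 0.04² = 0.0900 + 0.1600 + 0.0576 + 0.0004 + 0.0016 = 0.3096
O = 0.1748 / √(0.3576 × 0.3096) = 0.1748 / 0.33274 = 0.5253

0.53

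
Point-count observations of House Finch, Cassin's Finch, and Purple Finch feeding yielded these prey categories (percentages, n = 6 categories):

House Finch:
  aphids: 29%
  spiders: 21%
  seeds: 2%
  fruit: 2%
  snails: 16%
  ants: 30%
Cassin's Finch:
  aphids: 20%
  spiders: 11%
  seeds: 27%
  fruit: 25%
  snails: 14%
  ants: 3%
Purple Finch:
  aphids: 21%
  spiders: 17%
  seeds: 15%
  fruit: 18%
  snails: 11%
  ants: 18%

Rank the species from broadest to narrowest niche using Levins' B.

Purple Finch > Cassin's Finch > House Finch

Convert percentages to proportions (divide by 100).
Σp_Housᵢ² = 0.29² + 0.21² + 0.02² + 0.02² + 0.16² + 0.30² = 0.0841 + 0.0441 + 0.0004 + 0.0004 + 0.0256 + 0.0900 = 0.2446
B_Hous = 1 / 0.2446 = 4.0883
Σp_Cassᵢ² = 0.20² + 0.11² + 0.27² + 0.25² + 0.14² + 0.03² = 0.0400 + 0.0121 + 0.0729 + 0.0625 + 0.0196 + 0.0009 = 0.2080
B_Cass = 1 / 0.2080 = 4.8077
Σp_Purpᵢ² = 0.21² + 0.17² + 0.15² + 0.18² + 0.11² + 0.18² = 0.0441 + 0.0289 + 0.0225 + 0.0324 + 0.0121 + 0.0324 = 0.1724
B_Purp = 1 / 0.1724 = 5.8005
Ranking by B (broadest → narrowest): Purple Finch (5.80) > Cassin's Finch (4.81) > House Finch (4.09)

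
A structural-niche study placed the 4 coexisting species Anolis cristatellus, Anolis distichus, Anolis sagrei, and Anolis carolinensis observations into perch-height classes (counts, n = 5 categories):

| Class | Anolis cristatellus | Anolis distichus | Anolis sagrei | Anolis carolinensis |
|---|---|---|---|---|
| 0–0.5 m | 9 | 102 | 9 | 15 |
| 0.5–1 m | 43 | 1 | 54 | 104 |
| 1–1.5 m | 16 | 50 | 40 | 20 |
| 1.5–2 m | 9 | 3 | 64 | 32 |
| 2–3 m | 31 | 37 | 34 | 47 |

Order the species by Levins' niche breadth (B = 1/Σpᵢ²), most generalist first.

Proportions for Anolis cristatellus (n=108): 9/108=0.0833, 43/108=0.3981, 16/108=0.1481, 9/108=0.0833, 31/108=0.2870
Proportions for Anolis distichus (n=193): 102/193=0.5285, 1/193=0.0052, 50/193=0.2591, 3/193=0.0155, 37/193=0.1917
Proportions for Anolis sagrei (n=201): 9/201=0.0448, 54/201=0.2687, 40/201=0.1990, 64/201=0.3184, 34/201=0.1692
Proportions for Anolis carolinensis (n=218): 15/218=0.0688, 104/218=0.4771, 20/218=0.0917, 32/218=0.1468, 47/218=0.2156
Σp_crisᵢ² = 0.0833² + 0.3981² + 0.1481² + 0.0833² + 0.2870² = 0.006939 + 0.158484 + 0.021934 + 0.006939 + 0.082369 = 0.276665
B_cris = 1 / 0.276665 = 3.6145
Σp_distᵢ² = 0.5285² + 0.0052² + 0.2591² + 0.0155² + 0.1917² = 0.279312 + 0.000027 + 0.067133 + 0.000240 + 0.036749 = 0.383461
B_dist = 1 / 0.383461 = 2.6078
Σp_sagrᵢ² = 0.0448² + 0.2687² + 0.1990² + 0.3184² + 0.1692² = 0.002007 + 0.072200 + 0.039601 + 0.101379 + 0.028629 = 0.243816
B_sagr = 1 / 0.243816 = 4.1015
Σp_caroᵢ² = 0.0688² + 0.4771² + 0.0917² + 0.1468² + 0.2156² = 0.004733 + 0.227624 + 0.008409 + 0.021550 + 0.046483 = 0.308799
B_caro = 1 / 0.308799 = 3.2384
Ranking by B (broadest → narrowest): Anolis sagrei (4.10) > Anolis cristatellus (3.61) > Anolis carolinensis (3.24) > Anolis distichus (2.61)

Anolis sagrei > Anolis cristatellus > Anolis carolinensis > Anolis distichus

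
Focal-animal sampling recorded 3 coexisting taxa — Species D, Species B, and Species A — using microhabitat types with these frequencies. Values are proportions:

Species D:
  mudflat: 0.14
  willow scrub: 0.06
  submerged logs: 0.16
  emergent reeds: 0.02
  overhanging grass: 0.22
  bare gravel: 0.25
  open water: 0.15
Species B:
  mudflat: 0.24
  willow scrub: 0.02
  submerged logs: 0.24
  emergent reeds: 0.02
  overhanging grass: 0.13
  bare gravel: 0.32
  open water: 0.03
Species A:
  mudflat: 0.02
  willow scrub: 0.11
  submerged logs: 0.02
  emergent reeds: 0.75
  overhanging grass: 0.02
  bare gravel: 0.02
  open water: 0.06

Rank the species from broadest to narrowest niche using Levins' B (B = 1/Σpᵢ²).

Σp_Dᵢ² = 0.14² + 0.06² + 0.16² + 0.02² + 0.22² + 0.25² + 0.15² = 0.0196 + 0.0036 + 0.0256 + 0.0004 + 0.0484 + 0.0625 + 0.0225 = 0.1826
B_D = 1 / 0.1826 = 5.4765
Σp_Bᵢ² = 0.24² + 0.02² + 0.24² + 0.02² + 0.13² + 0.32² + 0.03² = 0.0576 + 0.0004 + 0.0576 + 0.0004 + 0.0169 + 0.1024 + 0.0009 = 0.2362
B_B = 1 / 0.2362 = 4.2337
Σp_Aᵢ² = 0.02² + 0.11² + 0.02² + 0.75² + 0.02² + 0.02² + 0.06² = 0.0004 + 0.0121 + 0.0004 + 0.5625 + 0.0004 + 0.0004 + 0.0036 = 0.5798
B_A = 1 / 0.5798 = 1.7247
Ranking by B (broadest → narrowest): Species D (5.48) > Species B (4.23) > Species A (1.72)

Species D > Species B > Species A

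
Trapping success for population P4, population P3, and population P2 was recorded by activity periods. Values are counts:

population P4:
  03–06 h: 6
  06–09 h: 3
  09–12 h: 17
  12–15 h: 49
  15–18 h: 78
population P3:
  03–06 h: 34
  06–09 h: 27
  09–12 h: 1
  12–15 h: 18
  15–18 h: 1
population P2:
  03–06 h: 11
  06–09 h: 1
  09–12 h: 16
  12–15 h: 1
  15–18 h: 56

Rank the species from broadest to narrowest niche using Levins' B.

Proportions for population P4 (n=153): 6/153=0.0392, 3/153=0.0196, 17/153=0.1111, 49/153=0.3203, 78/153=0.5098
Proportions for population P3 (n=81): 34/81=0.4198, 27/81=0.3333, 1/81=0.0123, 18/81=0.2222, 1/81=0.0123
Proportions for population P2 (n=85): 11/85=0.1294, 1/85=0.0118, 16/85=0.1882, 1/85=0.0118, 56/85=0.6588
Σp_P4ᵢ² = 0.0392² + 0.0196² + 0.1111² + 0.3203² + 0.5098² = 0.001537 + 0.000384 + 0.012343 + 0.102592 + 0.259896 = 0.376752
B_P4 = 1 / 0.376752 = 2.6543
Σp_P3ᵢ² = 0.4198² + 0.3333² + 0.0123² + 0.2222² + 0.0123² = 0.176232 + 0.111089 + 0.000151 + 0.049373 + 0.000151 = 0.336996
B_P3 = 1 / 0.336996 = 2.9674
Σp_P2ᵢ² = 0.1294² + 0.0118² + 0.1882² + 0.0118² + 0.6588² = 0.016744 + 0.000139 + 0.035419 + 0.000139 + 0.434017 = 0.486458
B_P2 = 1 / 0.486458 = 2.0557
Ranking by B (broadest → narrowest): population P3 (2.97) > population P4 (2.65) > population P2 (2.06)

population P3 > population P4 > population P2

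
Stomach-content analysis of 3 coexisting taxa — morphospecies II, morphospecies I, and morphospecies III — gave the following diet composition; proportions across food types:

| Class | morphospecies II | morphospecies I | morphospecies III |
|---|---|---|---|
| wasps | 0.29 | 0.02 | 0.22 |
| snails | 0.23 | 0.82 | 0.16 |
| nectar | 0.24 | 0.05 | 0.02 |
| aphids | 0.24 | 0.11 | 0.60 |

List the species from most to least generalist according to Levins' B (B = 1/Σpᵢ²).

morphospecies II > morphospecies III > morphospecies I

Σp_IIᵢ² = 0.29² + 0.23² + 0.24² + 0.24² = 0.0841 + 0.0529 + 0.0576 + 0.0576 = 0.2522
B_II = 1 / 0.2522 = 3.9651
Σp_Iᵢ² = 0.02² + 0.82² + 0.05² + 0.11² = 0.0004 + 0.6724 + 0.0025 + 0.0121 = 0.6874
B_I = 1 / 0.6874 = 1.4548
Σp_IIIᵢ² = 0.22² + 0.16² + 0.02² + 0.60² = 0.0484 + 0.0256 + 0.0004 + 0.3600 = 0.4344
B_III = 1 / 0.4344 = 2.3020
Ranking by B (broadest → narrowest): morphospecies II (3.97) > morphospecies III (2.30) > morphospecies I (1.45)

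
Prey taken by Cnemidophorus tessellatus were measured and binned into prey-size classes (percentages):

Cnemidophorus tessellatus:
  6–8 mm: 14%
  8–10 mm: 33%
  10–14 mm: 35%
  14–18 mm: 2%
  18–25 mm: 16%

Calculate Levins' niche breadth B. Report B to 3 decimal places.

Convert percentages to proportions (divide by 100).
Σpᵢ² = 0.14² + 0.33² + 0.35² + 0.02² + 0.16² = 0.0196 + 0.1089 + 0.1225 + 0.0004 + 0.0256 = 0.2770
B = 1 / 0.2770 = 3.61011

3.610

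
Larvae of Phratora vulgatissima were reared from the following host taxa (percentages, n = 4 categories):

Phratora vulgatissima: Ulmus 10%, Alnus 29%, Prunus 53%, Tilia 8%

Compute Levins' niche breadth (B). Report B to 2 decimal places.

2.62

Convert percentages to proportions (divide by 100).
Σpᵢ² = 0.10² + 0.29² + 0.53² + 0.08² = 0.0100 + 0.0841 + 0.2809 + 0.0064 = 0.3814
B = 1 / 0.3814 = 2.6219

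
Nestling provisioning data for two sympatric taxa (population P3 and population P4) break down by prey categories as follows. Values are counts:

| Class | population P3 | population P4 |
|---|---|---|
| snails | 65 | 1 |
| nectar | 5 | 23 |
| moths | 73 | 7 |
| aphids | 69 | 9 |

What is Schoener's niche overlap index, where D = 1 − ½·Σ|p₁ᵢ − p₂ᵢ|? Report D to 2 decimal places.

Proportions for population P3 (n=212): 65/212=0.3066, 5/212=0.0236, 73/212=0.3443, 69/212=0.3255
Proportions for population P4 (n=40): 1/40=0.0250, 23/40=0.5750, 7/40=0.1750, 9/40=0.2250
Σ|p₁ᵢ − p₂ᵢ| = 0.2816 + 0.5514 + 0.1693 + 0.1005 = 1.1028
D = 1 − ½ × 1.1028 = 1 − 0.55140 = 0.44860

0.45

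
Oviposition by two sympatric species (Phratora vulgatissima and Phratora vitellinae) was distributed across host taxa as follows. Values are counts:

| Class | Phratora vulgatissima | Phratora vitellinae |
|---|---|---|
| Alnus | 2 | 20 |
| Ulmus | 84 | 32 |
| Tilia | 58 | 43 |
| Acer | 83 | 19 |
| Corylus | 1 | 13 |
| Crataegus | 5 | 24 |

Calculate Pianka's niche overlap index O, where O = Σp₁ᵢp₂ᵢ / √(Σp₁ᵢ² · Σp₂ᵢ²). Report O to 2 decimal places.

0.80

Proportions for Phratora vulgatissima (n=233): 2/233=0.0086, 84/233=0.3605, 58/233=0.2489, 83/233=0.3562, 1/233=0.0043, 5/233=0.0215
Proportions for Phratora vitellinae (n=151): 20/151=0.1325, 32/151=0.2119, 43/151=0.2848, 19/151=0.1258, 13/151=0.0861, 24/151=0.1589
Σ p₁ᵢp₂ᵢ = 0.001140 + 0.076390 + 0.070887 + 0.044810 + 0.000370 + 0.003416 = 0.197013
Σp_1ᵢ² = 0.0086² + 0.3605² + 0.2489² + 0.3562² + 0.0043² + 0.0215² = 0.000074 + 0.129960 + 0.061951 + 0.126878 + 0.000018 + 0.000462 = 0.319343
Σp_2ᵢ² = 0.1325² + 0.2119² + 0.2848² + 0.1258² + 0.0861² + 0.1589² = 0.017556 + 0.044902 + 0.081111 + 0.015826 + 0.007413 + 0.025249 = 0.192057
O = 0.197013 / √(0.319343 × 0.192057) = 0.197013 / 0.2476531 = 0.7955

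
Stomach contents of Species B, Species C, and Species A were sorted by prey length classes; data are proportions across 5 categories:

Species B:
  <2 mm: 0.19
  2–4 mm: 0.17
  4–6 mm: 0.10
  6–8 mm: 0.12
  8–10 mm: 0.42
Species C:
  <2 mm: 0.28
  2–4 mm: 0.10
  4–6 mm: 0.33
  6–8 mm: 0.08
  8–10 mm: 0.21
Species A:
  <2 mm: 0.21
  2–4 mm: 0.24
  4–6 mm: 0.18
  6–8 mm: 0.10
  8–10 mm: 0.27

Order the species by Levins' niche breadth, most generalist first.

Species A > Species C > Species B

Σp_Bᵢ² = 0.19² + 0.17² + 0.10² + 0.12² + 0.42² = 0.0361 + 0.0289 + 0.0100 + 0.0144 + 0.1764 = 0.2658
B_B = 1 / 0.2658 = 3.7622
Σp_Cᵢ² = 0.28² + 0.10² + 0.33² + 0.08² + 0.21² = 0.0784 + 0.0100 + 0.1089 + 0.0064 + 0.0441 = 0.2478
B_C = 1 / 0.2478 = 4.0355
Σp_Aᵢ² = 0.21² + 0.24² + 0.18² + 0.10² + 0.27² = 0.0441 + 0.0576 + 0.0324 + 0.0100 + 0.0729 = 0.2170
B_A = 1 / 0.2170 = 4.6083
Ranking by B (broadest → narrowest): Species A (4.61) > Species C (4.04) > Species B (3.76)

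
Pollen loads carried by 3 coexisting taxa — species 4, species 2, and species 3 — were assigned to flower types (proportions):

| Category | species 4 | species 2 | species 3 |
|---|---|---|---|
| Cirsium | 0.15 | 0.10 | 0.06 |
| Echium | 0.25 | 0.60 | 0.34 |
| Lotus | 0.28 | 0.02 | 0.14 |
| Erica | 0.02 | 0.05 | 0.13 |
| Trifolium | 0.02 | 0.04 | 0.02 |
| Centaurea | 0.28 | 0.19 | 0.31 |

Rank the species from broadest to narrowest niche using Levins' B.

Σp_4ᵢ² = 0.15² + 0.25² + 0.28² + 0.02² + 0.02² + 0.28² = 0.0225 + 0.0625 + 0.0784 + 0.0004 + 0.0004 + 0.0784 = 0.2426
B_4 = 1 / 0.2426 = 4.1220
Σp_2ᵢ² = 0.10² + 0.60² + 0.02² + 0.05² + 0.04² + 0.19² = 0.0100 + 0.3600 + 0.0004 + 0.0025 + 0.0016 + 0.0361 = 0.4106
B_2 = 1 / 0.4106 = 2.4355
Σp_3ᵢ² = 0.06² + 0.34² + 0.14² + 0.13² + 0.02² + 0.31² = 0.0036 + 0.1156 + 0.0196 + 0.0169 + 0.0004 + 0.0961 = 0.2522
B_3 = 1 / 0.2522 = 3.9651
Ranking by B (broadest → narrowest): species 4 (4.12) > species 3 (3.97) > species 2 (2.44)

species 4 > species 3 > species 2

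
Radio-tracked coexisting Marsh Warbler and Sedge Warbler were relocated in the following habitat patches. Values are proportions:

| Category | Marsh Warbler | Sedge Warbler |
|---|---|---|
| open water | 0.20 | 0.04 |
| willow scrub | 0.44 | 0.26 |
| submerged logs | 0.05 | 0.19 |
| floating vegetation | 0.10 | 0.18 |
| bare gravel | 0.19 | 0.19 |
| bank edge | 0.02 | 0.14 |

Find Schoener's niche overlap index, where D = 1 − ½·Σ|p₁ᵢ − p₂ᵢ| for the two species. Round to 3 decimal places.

Σ|p₁ᵢ − p₂ᵢ| = 0.16 + 0.18 + 0.14 + 0.08 + 0.00 + 0.12 = 0.68
D = 1 − ½ × 0.68 = 1 − 0.340 = 0.66000

0.660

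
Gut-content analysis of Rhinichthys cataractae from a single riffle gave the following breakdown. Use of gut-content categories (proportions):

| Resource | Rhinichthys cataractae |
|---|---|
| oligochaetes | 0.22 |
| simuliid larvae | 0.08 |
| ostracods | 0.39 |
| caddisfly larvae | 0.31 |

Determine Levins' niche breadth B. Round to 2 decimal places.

Σpᵢ² = 0.22² + 0.08² + 0.39² + 0.31² = 0.0484 + 0.0064 + 0.1521 + 0.0961 = 0.3030
B = 1 / 0.3030 = 3.3003

3.30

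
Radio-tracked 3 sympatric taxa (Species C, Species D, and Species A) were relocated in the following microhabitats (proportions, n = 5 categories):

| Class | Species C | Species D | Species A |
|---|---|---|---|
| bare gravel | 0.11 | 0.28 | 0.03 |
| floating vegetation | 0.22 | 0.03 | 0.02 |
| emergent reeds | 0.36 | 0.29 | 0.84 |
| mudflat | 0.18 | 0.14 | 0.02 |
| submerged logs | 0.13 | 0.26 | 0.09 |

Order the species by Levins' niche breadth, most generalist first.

Species C > Species D > Species A

Σp_Cᵢ² = 0.11² + 0.22² + 0.36² + 0.18² + 0.13² = 0.0121 + 0.0484 + 0.1296 + 0.0324 + 0.0169 = 0.2394
B_C = 1 / 0.2394 = 4.1771
Σp_Dᵢ² = 0.28² + 0.03² + 0.29² + 0.14² + 0.26² = 0.0784 + 0.0009 + 0.0841 + 0.0196 + 0.0676 = 0.2506
B_D = 1 / 0.2506 = 3.9904
Σp_Aᵢ² = 0.03² + 0.02² + 0.84² + 0.02² + 0.09² = 0.0009 + 0.0004 + 0.7056 + 0.0004 + 0.0081 = 0.7154
B_A = 1 / 0.7154 = 1.3978
Ranking by B (broadest → narrowest): Species C (4.18) > Species D (3.99) > Species A (1.40)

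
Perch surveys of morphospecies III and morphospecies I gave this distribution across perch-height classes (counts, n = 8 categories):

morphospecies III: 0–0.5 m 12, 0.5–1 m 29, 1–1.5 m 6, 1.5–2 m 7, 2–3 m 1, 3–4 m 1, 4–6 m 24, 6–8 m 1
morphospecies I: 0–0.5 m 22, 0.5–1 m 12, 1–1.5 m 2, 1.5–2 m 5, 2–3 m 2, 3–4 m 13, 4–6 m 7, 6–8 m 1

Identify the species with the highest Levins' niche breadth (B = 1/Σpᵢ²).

Proportions for morphospecies III (n=81): 12/81=0.1481, 29/81=0.3580, 6/81=0.0741, 7/81=0.0864, 1/81=0.0123, 1/81=0.0123, 24/81=0.2963, 1/81=0.0123
Proportions for morphospecies I (n=64): 22/64=0.3438, 12/64=0.1875, 2/64=0.0313, 5/64=0.0781, 2/64=0.0313, 13/64=0.2031, 7/64=0.1094, 1/64=0.0156
Σp_IIIᵢ² = 0.1481² + 0.3580² + 0.0741² + 0.0864² + 0.0123² + 0.0123² + 0.2963² + 0.0123² = 0.021934 + 0.128164 + 0.005491 + 0.007465 + 0.000151 + 0.000151 + 0.087794 + 0.000151 = 0.251301
B_III = 1 / 0.251301 = 3.9793
Σp_Iᵢ² = 0.3438² + 0.1875² + 0.0313² + 0.0781² + 0.0313² + 0.2031² + 0.1094² + 0.0156² = 0.118198 + 0.035156 + 0.000980 + 0.006100 + 0.000980 + 0.041250 + 0.011968 + 0.000243 = 0.214875
B_I = 1 / 0.214875 = 4.6539
Highest B → broadest niche (most generalist): morphospecies I (B = 4.65).

morphospecies I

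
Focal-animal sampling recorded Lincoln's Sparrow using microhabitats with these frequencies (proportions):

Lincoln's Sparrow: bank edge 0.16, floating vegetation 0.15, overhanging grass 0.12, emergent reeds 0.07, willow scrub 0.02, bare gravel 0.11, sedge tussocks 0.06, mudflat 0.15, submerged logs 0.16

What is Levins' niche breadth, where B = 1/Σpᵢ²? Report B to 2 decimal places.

Σpᵢ² = 0.16² + 0.15² + 0.12² + 0.07² + 0.02² + 0.11² + 0.06² + 0.15² + 0.16² = 0.0256 + 0.0225 + 0.0144 + 0.0049 + 0.0004 + 0.0121 + 0.0036 + 0.0225 + 0.0256 = 0.1316
B = 1 / 0.1316 = 7.5988

7.60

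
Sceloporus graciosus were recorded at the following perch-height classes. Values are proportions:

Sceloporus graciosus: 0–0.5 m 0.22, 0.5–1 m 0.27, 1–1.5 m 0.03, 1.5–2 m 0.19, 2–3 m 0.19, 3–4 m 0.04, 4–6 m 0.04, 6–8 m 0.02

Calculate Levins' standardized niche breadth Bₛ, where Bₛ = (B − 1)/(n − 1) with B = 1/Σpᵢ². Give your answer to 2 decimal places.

0.58

Σpᵢ² = 0.22² + 0.27² + 0.03² + 0.19² + 0.19² + 0.04² + 0.04² + 0.02² = 0.0484 + 0.0729 + 0.0009 + 0.0361 + 0.0361 + 0.0016 + 0.0016 + 0.0004 = 0.1980
B = 1 / 0.1980 = 5.0505
Bₛ = (B − 1)/(n − 1) = (5.0505 − 1)/(8 − 1) = 4.0505/7 = 0.5786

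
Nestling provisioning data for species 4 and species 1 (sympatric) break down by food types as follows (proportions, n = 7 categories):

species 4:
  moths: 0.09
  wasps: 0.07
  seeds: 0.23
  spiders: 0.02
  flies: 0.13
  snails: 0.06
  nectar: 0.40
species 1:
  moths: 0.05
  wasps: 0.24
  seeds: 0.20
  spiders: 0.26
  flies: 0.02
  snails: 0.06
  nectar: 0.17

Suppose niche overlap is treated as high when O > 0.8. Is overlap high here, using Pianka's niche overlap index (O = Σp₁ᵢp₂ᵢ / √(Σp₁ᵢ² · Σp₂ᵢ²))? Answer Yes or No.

Σ p₁ᵢp₂ᵢ = 0.0045 + 0.0168 + 0.0460 + 0.0052 + 0.0026 + 0.0036 + 0.0680 = 0.1467
Σp_1ᵢ² = 0.09² + 0.07² + 0.23² + 0.02² + 0.13² + 0.06² + 0.40² = 0.0081 + 0.0049 + 0.0529 + 0.0004 + 0.0169 + 0.0036 + 0.1600 = 0.2468
Σp_2ᵢ² = 0.05² + 0.24² + 0.20² + 0.26² + 0.02² + 0.06² + 0.17² = 0.0025 + 0.0576 + 0.0400 + 0.0676 + 0.0004 + 0.0036 + 0.0289 = 0.2006
O = 0.1467 / √(0.2468 × 0.2006) = 0.1467 / 0.22250 = 0.6593
O = 0.6593 < 0.8 → No.

No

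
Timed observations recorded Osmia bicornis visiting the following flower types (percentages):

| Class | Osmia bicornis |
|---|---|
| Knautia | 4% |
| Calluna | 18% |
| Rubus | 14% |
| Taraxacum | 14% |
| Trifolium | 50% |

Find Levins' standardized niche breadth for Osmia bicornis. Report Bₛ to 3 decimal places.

Convert percentages to proportions (divide by 100).
Σpᵢ² = 0.04² + 0.18² + 0.14² + 0.14² + 0.50² = 0.0016 + 0.0324 + 0.0196 + 0.0196 + 0.2500 = 0.3232
B = 1 / 0.3232 = 3.09406
Bₛ = (B − 1)/(n − 1) = (3.09406 − 1)/(5 − 1) = 2.09406/4 = 0.52352

0.524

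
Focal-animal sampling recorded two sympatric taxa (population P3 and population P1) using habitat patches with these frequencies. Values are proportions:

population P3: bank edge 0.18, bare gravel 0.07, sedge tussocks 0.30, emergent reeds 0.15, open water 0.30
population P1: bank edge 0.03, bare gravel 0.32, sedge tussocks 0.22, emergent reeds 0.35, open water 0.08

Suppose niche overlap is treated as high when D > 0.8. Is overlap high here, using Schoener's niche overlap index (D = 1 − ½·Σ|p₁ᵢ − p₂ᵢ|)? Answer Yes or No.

Σ|p₁ᵢ − p₂ᵢ| = 0.15 + 0.25 + 0.08 + 0.20 + 0.22 = 0.90
D = 1 − ½ × 0.90 = 1 − 0.450 = 0.5500
D = 0.5500 < 0.8 → No.

No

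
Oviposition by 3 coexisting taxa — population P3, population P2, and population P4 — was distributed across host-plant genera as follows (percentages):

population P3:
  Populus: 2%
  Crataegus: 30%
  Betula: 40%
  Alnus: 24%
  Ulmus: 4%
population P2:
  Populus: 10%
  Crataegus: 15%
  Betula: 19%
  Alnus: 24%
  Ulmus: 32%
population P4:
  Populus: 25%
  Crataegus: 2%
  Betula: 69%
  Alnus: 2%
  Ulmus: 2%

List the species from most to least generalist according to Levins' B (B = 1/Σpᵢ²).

population P2 > population P3 > population P4

Convert percentages to proportions (divide by 100).
Σp_P3ᵢ² = 0.02² + 0.30² + 0.40² + 0.24² + 0.04² = 0.0004 + 0.0900 + 0.1600 + 0.0576 + 0.0016 = 0.3096
B_P3 = 1 / 0.3096 = 3.2300
Σp_P2ᵢ² = 0.10² + 0.15² + 0.19² + 0.24² + 0.32² = 0.0100 + 0.0225 + 0.0361 + 0.0576 + 0.1024 = 0.2286
B_P2 = 1 / 0.2286 = 4.3745
Σp_P4ᵢ² = 0.25² + 0.02² + 0.69² + 0.02² + 0.02² = 0.0625 + 0.0004 + 0.4761 + 0.0004 + 0.0004 = 0.5398
B_P4 = 1 / 0.5398 = 1.8525
Ranking by B (broadest → narrowest): population P2 (4.37) > population P3 (3.23) > population P4 (1.85)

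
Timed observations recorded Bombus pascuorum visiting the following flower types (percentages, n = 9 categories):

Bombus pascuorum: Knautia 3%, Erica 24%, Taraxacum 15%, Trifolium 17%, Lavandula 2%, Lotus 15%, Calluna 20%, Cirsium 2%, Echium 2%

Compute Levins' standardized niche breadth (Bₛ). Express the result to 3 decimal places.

Convert percentages to proportions (divide by 100).
Σpᵢ² = 0.03² + 0.24² + 0.15² + 0.17² + 0.02² + 0.15² + 0.20² + 0.02² + 0.02² = 0.0009 + 0.0576 + 0.0225 + 0.0289 + 0.0004 + 0.0225 + 0.0400 + 0.0004 + 0.0004 = 0.1736
B = 1 / 0.1736 = 5.76037
Bₛ = (B − 1)/(n − 1) = (5.76037 − 1)/(9 − 1) = 4.76037/8 = 0.59505

0.595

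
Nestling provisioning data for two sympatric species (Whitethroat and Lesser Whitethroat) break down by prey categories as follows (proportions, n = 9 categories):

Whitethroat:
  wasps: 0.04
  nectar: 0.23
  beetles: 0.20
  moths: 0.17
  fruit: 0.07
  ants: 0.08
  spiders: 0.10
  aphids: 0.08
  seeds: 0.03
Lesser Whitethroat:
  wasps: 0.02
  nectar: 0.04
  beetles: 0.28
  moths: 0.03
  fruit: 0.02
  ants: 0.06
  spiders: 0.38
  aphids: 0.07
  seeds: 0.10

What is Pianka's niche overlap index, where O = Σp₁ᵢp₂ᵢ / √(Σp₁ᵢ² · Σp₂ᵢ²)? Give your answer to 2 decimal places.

0.64

Σ p₁ᵢp₂ᵢ = 0.0008 + 0.0092 + 0.0560 + 0.0051 + 0.0014 + 0.0048 + 0.0380 + 0.0056 + 0.0030 = 0.1239
Σp_1ᵢ² = 0.04² + 0.23² + 0.20² + 0.17² + 0.07² + 0.08² + 0.10² + 0.08² + 0.03² = 0.0016 + 0.0529 + 0.0400 + 0.0289 + 0.0049 + 0.0064 + 0.0100 + 0.0064 + 0.0009 = 0.1520
Σp_2ᵢ² = 0.02² + 0.04² + 0.28² + 0.03² + 0.02² + 0.06² + 0.38² + 0.07² + 0.10² = 0.0004 + 0.0016 + 0.0784 + 0.0009 + 0.0004 + 0.0036 + 0.1444 + 0.0049 + 0.0100 = 0.2446
O = 0.1239 / √(0.1520 × 0.2446) = 0.1239 / 0.19282 = 0.6426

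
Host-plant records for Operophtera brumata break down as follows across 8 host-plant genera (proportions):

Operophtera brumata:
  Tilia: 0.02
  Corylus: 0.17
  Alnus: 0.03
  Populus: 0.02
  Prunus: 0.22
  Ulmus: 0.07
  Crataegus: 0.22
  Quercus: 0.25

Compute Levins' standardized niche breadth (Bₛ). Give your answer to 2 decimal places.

Σpᵢ² = 0.02² + 0.17² + 0.03² + 0.02² + 0.22² + 0.07² + 0.22² + 0.25² = 0.0004 + 0.0289 + 0.0009 + 0.0004 + 0.0484 + 0.0049 + 0.0484 + 0.0625 = 0.1948
B = 1 / 0.1948 = 5.1335
Bₛ = (B − 1)/(n − 1) = (5.1335 − 1)/(8 − 1) = 4.1335/7 = 0.5905

0.59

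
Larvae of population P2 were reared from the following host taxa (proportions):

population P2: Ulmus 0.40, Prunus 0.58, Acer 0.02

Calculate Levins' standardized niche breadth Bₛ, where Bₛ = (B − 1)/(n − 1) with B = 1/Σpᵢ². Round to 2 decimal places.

0.51

Σpᵢ² = 0.40² + 0.58² + 0.02² = 0.1600 + 0.3364 + 0.0004 = 0.4968
B = 1 / 0.4968 = 2.0129
Bₛ = (B − 1)/(n − 1) = (2.0129 − 1)/(3 − 1) = 1.0129/2 = 0.5065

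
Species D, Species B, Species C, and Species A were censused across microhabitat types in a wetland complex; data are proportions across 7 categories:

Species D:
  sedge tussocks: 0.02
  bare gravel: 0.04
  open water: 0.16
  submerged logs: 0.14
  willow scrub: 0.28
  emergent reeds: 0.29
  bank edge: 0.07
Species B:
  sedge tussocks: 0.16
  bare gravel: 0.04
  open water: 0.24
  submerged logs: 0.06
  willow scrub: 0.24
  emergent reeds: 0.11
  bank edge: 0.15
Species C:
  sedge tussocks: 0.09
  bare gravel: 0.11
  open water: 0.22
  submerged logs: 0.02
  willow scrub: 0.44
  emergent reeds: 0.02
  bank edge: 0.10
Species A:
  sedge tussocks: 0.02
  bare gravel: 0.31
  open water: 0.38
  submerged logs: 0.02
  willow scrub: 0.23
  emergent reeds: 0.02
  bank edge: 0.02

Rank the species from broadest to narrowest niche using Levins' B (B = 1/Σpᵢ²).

Σp_Dᵢ² = 0.02² + 0.04² + 0.16² + 0.14² + 0.28² + 0.29² + 0.07² = 0.0004 + 0.0016 + 0.0256 + 0.0196 + 0.0784 + 0.0841 + 0.0049 = 0.2146
B_D = 1 / 0.2146 = 4.6598
Σp_Bᵢ² = 0.16² + 0.04² + 0.24² + 0.06² + 0.24² + 0.11² + 0.15² = 0.0256 + 0.0016 + 0.0576 + 0.0036 + 0.0576 + 0.0121 + 0.0225 = 0.1806
B_B = 1 / 0.1806 = 5.5371
Σp_Cᵢ² = 0.09² + 0.11² + 0.22² + 0.02² + 0.44² + 0.02² + 0.10² = 0.0081 + 0.0121 + 0.0484 + 0.0004 + 0.1936 + 0.0004 + 0.0100 = 0.2730
B_C = 1 / 0.2730 = 3.6630
Σp_Aᵢ² = 0.02² + 0.31² + 0.38² + 0.02² + 0.23² + 0.02² + 0.02² = 0.0004 + 0.0961 + 0.1444 + 0.0004 + 0.0529 + 0.0004 + 0.0004 = 0.2950
B_A = 1 / 0.2950 = 3.3898
Ranking by B (broadest → narrowest): Species B (5.54) > Species D (4.66) > Species C (3.66) > Species A (3.39)

Species B > Species D > Species C > Species A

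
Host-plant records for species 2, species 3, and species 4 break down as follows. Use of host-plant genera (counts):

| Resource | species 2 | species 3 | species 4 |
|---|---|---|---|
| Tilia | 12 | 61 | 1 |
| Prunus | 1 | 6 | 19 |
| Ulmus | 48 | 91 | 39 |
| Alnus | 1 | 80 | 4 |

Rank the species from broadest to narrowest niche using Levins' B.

species 3 > species 4 > species 2

Proportions for species 2 (n=62): 12/62=0.1935, 1/62=0.0161, 48/62=0.7742, 1/62=0.0161
Proportions for species 3 (n=238): 61/238=0.2563, 6/238=0.0252, 91/238=0.3824, 80/238=0.3361
Proportions for species 4 (n=63): 1/63=0.0159, 19/63=0.3016, 39/63=0.6190, 4/63=0.0635
Σp_2ᵢ² = 0.1935² + 0.0161² + 0.7742² + 0.0161² = 0.037442 + 0.000259 + 0.599386 + 0.000259 = 0.637346
B_2 = 1 / 0.637346 = 1.5690
Σp_3ᵢ² = 0.2563² + 0.0252² + 0.3824² + 0.3361² = 0.065690 + 0.000635 + 0.146230 + 0.112963 = 0.325518
B_3 = 1 / 0.325518 = 3.0720
Σp_4ᵢ² = 0.0159² + 0.3016² + 0.6190² + 0.0635² = 0.000253 + 0.090963 + 0.383161 + 0.004032 = 0.478409
B_4 = 1 / 0.478409 = 2.0903
Ranking by B (broadest → narrowest): species 3 (3.07) > species 4 (2.09) > species 2 (1.57)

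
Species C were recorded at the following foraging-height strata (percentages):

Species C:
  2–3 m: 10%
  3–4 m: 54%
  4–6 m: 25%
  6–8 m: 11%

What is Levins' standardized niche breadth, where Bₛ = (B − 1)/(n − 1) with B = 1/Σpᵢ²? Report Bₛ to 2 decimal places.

0.55

Convert percentages to proportions (divide by 100).
Σpᵢ² = 0.10² + 0.54² + 0.25² + 0.11² = 0.0100 + 0.2916 + 0.0625 + 0.0121 = 0.3762
B = 1 / 0.3762 = 2.6582
Bₛ = (B − 1)/(n − 1) = (2.6582 − 1)/(4 − 1) = 1.6582/3 = 0.5527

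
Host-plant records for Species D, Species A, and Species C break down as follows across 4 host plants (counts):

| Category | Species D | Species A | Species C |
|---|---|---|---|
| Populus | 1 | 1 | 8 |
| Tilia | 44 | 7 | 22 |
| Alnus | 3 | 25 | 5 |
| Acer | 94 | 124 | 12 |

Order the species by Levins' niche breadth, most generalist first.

Proportions for Species D (n=142): 1/142=0.0070, 44/142=0.3099, 3/142=0.0211, 94/142=0.6620
Proportions for Species A (n=157): 1/157=0.0064, 7/157=0.0446, 25/157=0.1592, 124/157=0.7898
Proportions for Species C (n=47): 8/47=0.1702, 22/47=0.4681, 5/47=0.1064, 12/47=0.2553
Σp_Dᵢ² = 0.0070² + 0.3099² + 0.0211² + 0.6620² = 0.000049 + 0.096038 + 0.000445 + 0.438244 = 0.534776
B_D = 1 / 0.534776 = 1.8699
Σp_Aᵢ² = 0.0064² + 0.0446² + 0.1592² + 0.7898² = 0.000041 + 0.001989 + 0.025345 + 0.623784 = 0.651159
B_A = 1 / 0.651159 = 1.5357
Σp_Cᵢ² = 0.1702² + 0.4681² + 0.1064² + 0.2553² = 0.028968 + 0.219118 + 0.011321 + 0.065178 = 0.324585
B_C = 1 / 0.324585 = 3.0809
Ranking by B (broadest → narrowest): Species C (3.08) > Species D (1.87) > Species A (1.54)

Species C > Species D > Species A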